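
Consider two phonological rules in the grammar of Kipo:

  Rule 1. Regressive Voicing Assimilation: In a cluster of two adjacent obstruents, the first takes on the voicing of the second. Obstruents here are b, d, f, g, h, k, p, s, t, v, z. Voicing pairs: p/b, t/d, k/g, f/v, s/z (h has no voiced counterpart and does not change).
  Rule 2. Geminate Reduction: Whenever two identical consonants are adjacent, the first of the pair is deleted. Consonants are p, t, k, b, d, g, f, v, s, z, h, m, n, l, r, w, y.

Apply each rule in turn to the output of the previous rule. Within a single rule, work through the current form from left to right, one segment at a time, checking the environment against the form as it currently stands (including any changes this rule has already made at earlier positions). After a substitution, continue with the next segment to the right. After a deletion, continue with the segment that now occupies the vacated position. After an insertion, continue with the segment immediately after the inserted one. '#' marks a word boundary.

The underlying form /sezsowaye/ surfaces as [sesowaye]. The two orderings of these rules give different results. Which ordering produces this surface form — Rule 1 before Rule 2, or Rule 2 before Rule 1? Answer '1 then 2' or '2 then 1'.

1 then 2

Order 1 then 2:
  1 Regressive Voicing Assimilation: [sezsowaye] → [sessowaye]
  2 Geminate Reduction: [sessowaye] → [sesowaye]
  result: [sesowaye]
Order 2 then 1:
  2 Geminate Reduction: no change — [sezsowaye]
  1 Regressive Voicing Assimilation: [sezsowaye] → [sessowaye]
  result: [sessowaye]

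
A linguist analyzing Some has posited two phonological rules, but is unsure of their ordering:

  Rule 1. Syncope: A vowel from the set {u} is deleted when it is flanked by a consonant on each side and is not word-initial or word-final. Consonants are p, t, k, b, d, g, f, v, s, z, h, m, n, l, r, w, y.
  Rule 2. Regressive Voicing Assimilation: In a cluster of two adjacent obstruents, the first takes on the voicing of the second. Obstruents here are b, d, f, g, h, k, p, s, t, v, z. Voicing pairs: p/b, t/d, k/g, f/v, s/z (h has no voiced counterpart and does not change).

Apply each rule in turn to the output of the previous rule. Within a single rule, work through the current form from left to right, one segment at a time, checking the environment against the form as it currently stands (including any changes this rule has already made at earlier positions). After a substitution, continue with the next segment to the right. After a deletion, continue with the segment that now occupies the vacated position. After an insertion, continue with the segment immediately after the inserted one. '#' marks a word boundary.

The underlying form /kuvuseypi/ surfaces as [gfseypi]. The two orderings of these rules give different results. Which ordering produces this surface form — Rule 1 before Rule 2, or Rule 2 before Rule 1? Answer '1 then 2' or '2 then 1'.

1 then 2

Order 1 then 2:
  1 Syncope: [kuvuseypi] → [kvseypi]
  2 Regressive Voicing Assimilation: [kvseypi] → [gfseypi]
  result: [gfseypi]
Order 2 then 1:
  2 Regressive Voicing Assimilation: no change — [kuvuseypi]
  1 Syncope: [kuvuseypi] → [kvseypi]
  result: [kvseypi]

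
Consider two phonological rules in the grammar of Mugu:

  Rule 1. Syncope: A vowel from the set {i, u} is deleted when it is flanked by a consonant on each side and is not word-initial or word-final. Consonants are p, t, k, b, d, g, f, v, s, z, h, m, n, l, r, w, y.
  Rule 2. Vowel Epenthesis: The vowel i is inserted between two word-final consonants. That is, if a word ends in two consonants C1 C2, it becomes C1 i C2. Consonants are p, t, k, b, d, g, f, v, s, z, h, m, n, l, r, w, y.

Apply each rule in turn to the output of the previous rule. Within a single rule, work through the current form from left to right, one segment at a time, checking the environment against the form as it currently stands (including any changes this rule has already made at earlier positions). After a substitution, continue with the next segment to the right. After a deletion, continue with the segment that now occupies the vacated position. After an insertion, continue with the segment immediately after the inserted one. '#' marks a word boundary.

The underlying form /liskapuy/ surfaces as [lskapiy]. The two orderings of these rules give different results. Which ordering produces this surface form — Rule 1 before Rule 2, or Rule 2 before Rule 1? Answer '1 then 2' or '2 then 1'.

1 then 2

Order 1 then 2:
  1 Syncope: [liskapuy] → [lskapy]
  2 Vowel Epenthesis: [lskapy] → [lskapiy]
  result: [lskapiy]
Order 2 then 1:
  2 Vowel Epenthesis: no change — [liskapuy]
  1 Syncope: [liskapuy] → [lskapy]
  result: [lskapy]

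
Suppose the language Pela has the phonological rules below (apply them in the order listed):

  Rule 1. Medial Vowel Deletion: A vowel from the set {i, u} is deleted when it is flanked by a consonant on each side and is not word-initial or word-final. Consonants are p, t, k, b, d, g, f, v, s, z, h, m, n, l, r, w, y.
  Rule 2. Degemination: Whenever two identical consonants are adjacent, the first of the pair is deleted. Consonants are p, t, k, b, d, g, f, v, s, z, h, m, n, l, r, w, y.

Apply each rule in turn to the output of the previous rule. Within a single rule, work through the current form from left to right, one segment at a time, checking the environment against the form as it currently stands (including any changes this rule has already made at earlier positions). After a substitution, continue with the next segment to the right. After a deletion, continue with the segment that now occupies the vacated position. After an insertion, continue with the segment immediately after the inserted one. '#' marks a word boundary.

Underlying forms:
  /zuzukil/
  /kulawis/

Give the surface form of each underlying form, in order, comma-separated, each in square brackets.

/zuzukil/:
  Rule 1 Medial Vowel Deletion: [zuzukil] → [zzkl]
  Rule 2 Degemination: [zzkl] → [zkl]
/kulawis/:
  Rule 1 Medial Vowel Deletion: [kulawis] → [klaws]
  Rule 2 Degemination: no change — [klaws]

[zkl], [klaws]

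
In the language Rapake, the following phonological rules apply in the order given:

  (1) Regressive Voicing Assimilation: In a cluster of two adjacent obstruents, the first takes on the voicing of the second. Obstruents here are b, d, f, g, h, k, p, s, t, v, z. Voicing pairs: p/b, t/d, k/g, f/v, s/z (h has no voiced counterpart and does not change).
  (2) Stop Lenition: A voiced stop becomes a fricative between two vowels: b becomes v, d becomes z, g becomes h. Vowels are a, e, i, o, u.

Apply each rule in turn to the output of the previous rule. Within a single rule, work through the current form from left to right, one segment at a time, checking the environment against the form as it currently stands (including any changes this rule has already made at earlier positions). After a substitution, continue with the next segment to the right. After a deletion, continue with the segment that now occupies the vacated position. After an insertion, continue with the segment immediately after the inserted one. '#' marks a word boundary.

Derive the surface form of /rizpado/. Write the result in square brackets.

[rispazo]

(1) Regressive Voicing Assimilation: [rizpado] → [rispado]
(2) Stop Lenition: [rispado] → [rispazo]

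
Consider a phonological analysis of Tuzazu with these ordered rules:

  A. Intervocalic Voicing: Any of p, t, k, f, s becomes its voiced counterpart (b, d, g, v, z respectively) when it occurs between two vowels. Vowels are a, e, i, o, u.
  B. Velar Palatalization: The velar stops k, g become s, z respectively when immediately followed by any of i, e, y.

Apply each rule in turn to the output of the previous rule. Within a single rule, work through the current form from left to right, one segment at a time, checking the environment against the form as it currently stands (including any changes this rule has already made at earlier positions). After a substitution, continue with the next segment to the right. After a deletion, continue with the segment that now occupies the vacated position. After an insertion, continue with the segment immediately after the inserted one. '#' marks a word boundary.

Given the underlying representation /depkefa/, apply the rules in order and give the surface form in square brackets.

A Intervocalic Voicing: [depkefa] → [depkeva]
B Velar Palatalization: [depkeva] → [depseva]

[depseva]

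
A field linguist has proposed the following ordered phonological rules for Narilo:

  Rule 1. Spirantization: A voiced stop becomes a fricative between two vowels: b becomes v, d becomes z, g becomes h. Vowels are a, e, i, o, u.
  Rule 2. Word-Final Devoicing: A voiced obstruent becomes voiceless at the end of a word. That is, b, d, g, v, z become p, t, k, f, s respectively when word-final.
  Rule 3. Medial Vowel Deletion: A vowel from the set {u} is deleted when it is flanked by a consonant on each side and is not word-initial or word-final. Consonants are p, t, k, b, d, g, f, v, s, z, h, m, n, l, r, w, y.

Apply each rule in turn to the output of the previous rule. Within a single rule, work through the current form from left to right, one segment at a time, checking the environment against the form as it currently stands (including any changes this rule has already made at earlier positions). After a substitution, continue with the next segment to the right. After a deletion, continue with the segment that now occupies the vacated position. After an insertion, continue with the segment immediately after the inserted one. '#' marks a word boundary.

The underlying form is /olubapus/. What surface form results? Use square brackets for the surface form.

Rule 1 Spirantization: [olubapus] → [oluvapus]
Rule 2 Word-Final Devoicing: no change — [oluvapus]
Rule 3 Medial Vowel Deletion: [oluvapus] → [olvaps]

[olvaps]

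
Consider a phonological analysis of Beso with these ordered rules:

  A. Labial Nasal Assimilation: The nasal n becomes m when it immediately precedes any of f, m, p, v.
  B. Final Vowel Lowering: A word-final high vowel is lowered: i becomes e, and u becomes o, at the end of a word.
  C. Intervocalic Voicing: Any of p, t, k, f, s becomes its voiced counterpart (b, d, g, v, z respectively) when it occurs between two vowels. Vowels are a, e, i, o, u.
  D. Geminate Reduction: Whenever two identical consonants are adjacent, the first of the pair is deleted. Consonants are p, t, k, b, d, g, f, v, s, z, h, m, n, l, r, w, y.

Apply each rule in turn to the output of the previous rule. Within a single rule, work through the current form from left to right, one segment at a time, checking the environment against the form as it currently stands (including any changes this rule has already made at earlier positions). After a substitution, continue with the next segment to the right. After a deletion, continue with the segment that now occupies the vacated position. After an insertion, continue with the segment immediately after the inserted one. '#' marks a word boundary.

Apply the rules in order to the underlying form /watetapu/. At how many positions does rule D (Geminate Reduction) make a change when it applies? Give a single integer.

A Labial Nasal Assimilation: no change — [watetapu]
B Final Vowel Lowering: [watetapu] → [watetapo]
C Intervocalic Voicing: [watetapo] → [wadedabo]
D Geminate Reduction: no change — [wadedabo]
Rule D changed 0 position(s).

0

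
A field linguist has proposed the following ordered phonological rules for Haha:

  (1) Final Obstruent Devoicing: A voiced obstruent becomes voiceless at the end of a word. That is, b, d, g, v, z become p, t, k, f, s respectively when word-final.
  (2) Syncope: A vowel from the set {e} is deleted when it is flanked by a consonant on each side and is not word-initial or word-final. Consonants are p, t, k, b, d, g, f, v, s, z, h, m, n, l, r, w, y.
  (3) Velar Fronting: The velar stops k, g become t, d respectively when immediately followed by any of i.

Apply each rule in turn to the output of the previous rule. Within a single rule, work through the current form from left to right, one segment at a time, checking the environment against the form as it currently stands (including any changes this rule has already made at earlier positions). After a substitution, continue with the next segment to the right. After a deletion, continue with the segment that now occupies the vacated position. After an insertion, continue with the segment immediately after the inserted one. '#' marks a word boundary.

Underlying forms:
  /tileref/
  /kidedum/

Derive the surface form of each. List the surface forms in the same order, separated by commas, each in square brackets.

/tileref/:
  (1) Final Obstruent Devoicing: no change — [tileref]
  (2) Syncope: [tileref] → [tilrf]
  (3) Velar Fronting: no change — [tilrf]
/kidedum/:
  (1) Final Obstruent Devoicing: no change — [kidedum]
  (2) Syncope: [kidedum] → [kiddum]
  (3) Velar Fronting: [kiddum] → [tiddum]

[tilrf], [tiddum]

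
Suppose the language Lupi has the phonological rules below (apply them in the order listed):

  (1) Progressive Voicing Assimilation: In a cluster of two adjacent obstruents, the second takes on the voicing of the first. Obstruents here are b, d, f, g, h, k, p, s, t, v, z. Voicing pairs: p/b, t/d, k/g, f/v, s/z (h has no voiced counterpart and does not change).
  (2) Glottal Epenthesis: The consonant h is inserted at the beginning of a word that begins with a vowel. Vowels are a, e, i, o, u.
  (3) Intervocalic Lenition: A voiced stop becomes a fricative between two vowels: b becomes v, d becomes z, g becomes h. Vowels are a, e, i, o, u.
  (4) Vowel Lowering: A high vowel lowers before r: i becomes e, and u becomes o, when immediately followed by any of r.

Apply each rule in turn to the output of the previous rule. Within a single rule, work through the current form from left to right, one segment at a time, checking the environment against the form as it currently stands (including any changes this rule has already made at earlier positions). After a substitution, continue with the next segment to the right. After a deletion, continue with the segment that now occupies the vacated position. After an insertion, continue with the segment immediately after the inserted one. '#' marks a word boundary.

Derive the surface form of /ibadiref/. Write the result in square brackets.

[hivazeref]

(1) Progressive Voicing Assimilation: no change — [ibadiref]
(2) Glottal Epenthesis: [ibadiref] → [hibadiref]
(3) Intervocalic Lenition: [hibadiref] → [hivaziref]
(4) Vowel Lowering: [hivaziref] → [hivazeref]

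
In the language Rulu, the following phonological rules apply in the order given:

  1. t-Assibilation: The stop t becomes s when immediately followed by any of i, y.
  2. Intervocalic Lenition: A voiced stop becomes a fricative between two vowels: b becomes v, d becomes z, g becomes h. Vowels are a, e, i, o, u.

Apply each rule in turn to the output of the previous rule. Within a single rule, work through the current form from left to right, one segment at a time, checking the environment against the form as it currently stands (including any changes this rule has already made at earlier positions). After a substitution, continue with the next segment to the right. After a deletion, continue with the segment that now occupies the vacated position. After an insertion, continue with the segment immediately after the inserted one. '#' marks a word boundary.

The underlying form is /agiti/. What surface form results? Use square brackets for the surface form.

1 t-Assibilation: [agiti] → [agisi]
2 Intervocalic Lenition: [agisi] → [ahisi]

[ahisi]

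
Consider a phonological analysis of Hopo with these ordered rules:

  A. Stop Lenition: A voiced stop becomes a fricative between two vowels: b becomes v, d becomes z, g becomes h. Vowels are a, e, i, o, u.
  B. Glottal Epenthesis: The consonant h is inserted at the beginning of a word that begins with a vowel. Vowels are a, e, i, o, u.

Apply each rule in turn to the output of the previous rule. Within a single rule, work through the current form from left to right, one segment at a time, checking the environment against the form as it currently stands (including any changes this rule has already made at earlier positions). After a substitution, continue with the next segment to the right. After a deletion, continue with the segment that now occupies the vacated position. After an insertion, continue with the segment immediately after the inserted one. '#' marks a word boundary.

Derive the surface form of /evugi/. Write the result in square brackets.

[hevuhi]

A Stop Lenition: [evugi] → [evuhi]
B Glottal Epenthesis: [evuhi] → [hevuhi]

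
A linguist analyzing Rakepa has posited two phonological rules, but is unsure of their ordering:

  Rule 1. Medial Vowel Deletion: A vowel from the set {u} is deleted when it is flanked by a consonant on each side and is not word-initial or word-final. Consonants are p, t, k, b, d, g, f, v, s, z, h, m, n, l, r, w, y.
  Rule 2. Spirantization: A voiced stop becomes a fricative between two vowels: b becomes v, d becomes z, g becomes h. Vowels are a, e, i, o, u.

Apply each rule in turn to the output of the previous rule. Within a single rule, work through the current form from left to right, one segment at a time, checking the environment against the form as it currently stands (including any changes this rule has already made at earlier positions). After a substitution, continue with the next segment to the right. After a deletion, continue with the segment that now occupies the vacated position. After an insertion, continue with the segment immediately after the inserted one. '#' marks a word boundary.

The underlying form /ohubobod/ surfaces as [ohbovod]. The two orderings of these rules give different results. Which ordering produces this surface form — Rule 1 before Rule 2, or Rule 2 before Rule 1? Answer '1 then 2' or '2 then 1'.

Order 1 then 2:
  1 Medial Vowel Deletion: [ohubobod] → [ohbobod]
  2 Spirantization: [ohbobod] → [ohbovod]
  result: [ohbovod]
Order 2 then 1:
  2 Spirantization: [ohubobod] → [ohuvovod]
  1 Medial Vowel Deletion: [ohuvovod] → [ohvovod]
  result: [ohvovod]

1 then 2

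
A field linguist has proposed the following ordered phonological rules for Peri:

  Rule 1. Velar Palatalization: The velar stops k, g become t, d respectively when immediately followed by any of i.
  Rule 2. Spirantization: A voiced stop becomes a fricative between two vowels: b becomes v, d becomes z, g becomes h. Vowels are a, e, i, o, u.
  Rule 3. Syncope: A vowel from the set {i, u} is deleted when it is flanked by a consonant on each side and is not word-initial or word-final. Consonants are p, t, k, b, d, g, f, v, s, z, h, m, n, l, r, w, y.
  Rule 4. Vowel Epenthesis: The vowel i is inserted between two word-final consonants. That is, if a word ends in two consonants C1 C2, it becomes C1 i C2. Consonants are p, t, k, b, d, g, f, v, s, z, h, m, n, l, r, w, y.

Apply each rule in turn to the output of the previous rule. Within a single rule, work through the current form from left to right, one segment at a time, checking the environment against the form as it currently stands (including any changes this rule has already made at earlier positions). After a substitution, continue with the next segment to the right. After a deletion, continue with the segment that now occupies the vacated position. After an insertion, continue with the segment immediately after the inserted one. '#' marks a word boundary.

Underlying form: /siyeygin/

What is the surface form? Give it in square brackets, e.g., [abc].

[syeydin]

Rule 1 Velar Palatalization: [siyeygin] → [siyeydin]
Rule 2 Spirantization: no change — [siyeydin]
Rule 3 Syncope: [siyeydin] → [syeydn]
Rule 4 Vowel Epenthesis: [syeydn] → [syeydin]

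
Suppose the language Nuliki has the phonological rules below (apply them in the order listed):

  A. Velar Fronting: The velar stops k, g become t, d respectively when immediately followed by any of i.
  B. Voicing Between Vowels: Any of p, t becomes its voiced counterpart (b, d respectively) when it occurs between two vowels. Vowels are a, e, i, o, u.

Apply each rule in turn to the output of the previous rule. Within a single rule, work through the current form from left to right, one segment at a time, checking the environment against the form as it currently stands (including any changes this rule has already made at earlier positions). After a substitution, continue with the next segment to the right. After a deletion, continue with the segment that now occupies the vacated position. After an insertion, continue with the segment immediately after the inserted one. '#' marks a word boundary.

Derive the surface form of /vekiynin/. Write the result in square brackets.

[vediynin]

A Velar Fronting: [vekiynin] → [vetiynin]
B Voicing Between Vowels: [vetiynin] → [vediynin]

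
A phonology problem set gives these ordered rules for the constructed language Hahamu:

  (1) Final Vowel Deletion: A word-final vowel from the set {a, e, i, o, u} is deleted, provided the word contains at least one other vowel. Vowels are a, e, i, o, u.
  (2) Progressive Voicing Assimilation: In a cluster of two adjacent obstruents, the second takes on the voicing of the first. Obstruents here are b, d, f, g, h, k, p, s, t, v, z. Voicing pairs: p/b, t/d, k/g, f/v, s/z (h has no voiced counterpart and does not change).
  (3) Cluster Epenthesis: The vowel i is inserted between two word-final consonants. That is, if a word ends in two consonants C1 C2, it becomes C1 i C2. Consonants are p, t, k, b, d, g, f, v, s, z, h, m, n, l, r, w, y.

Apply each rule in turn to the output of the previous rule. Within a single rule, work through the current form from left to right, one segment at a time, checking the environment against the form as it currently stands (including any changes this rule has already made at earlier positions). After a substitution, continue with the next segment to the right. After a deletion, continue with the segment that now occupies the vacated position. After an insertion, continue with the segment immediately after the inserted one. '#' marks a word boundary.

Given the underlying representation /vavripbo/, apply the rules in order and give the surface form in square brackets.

[vavripip]

(1) Final Vowel Deletion: [vavripbo] → [vavripb]
(2) Progressive Voicing Assimilation: [vavripb] → [vavripp]
(3) Cluster Epenthesis: [vavripp] → [vavripip]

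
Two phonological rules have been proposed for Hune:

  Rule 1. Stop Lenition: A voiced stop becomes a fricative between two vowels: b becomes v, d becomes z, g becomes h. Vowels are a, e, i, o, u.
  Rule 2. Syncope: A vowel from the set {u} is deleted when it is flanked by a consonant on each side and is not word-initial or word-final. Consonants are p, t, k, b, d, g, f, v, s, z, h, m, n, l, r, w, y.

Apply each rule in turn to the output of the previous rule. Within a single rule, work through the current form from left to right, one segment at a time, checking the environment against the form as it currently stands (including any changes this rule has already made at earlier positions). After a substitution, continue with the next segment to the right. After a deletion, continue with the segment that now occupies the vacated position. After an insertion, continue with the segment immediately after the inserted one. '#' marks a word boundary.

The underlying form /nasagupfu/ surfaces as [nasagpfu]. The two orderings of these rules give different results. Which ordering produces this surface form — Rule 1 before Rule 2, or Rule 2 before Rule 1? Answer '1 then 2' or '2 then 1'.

2 then 1

Order 1 then 2:
  1 Stop Lenition: [nasagupfu] → [nasahupfu]
  2 Syncope: [nasahupfu] → [nasahpfu]
  result: [nasahpfu]
Order 2 then 1:
  2 Syncope: [nasagupfu] → [nasagpfu]
  1 Stop Lenition: no change — [nasagpfu]
  result: [nasagpfu]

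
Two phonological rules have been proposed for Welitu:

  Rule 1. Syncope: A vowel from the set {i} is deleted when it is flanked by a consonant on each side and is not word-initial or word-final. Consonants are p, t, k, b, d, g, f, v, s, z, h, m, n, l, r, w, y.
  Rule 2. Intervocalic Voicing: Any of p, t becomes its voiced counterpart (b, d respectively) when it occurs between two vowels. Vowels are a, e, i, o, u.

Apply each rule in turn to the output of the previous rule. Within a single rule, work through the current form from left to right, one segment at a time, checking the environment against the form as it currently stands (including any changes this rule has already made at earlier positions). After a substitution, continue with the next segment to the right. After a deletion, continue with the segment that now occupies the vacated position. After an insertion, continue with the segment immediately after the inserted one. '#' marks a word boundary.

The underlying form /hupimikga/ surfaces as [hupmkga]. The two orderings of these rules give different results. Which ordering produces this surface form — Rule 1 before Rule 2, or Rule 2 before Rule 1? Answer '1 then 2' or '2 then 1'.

1 then 2

Order 1 then 2:
  1 Syncope: [hupimikga] → [hupmkga]
  2 Intervocalic Voicing: no change — [hupmkga]
  result: [hupmkga]
Order 2 then 1:
  2 Intervocalic Voicing: [hupimikga] → [hubimikga]
  1 Syncope: [hubimikga] → [hubmkga]
  result: [hubmkga]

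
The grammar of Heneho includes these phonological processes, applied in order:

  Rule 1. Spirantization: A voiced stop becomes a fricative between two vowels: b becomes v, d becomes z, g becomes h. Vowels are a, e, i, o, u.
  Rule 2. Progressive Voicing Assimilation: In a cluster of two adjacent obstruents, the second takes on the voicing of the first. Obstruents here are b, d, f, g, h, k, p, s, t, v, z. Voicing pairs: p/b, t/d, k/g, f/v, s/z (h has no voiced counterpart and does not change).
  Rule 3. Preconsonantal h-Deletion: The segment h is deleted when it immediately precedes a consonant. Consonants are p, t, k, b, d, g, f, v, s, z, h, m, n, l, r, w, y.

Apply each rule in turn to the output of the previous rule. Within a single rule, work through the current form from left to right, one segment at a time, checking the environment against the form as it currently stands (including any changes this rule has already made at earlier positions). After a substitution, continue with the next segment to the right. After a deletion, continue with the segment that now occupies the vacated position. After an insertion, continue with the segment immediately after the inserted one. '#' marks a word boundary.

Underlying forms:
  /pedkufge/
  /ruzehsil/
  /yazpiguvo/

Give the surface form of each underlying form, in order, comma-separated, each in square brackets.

/pedkufge/:
  Rule 1 Spirantization: no change — [pedkufge]
  Rule 2 Progressive Voicing Assimilation: [pedkufge] → [pedgufke]
  Rule 3 Preconsonantal h-Deletion: no change — [pedgufke]
/ruzehsil/:
  Rule 1 Spirantization: no change — [ruzehsil]
  Rule 2 Progressive Voicing Assimilation: no change — [ruzehsil]
  Rule 3 Preconsonantal h-Deletion: [ruzehsil] → [ruzesil]
/yazpiguvo/:
  Rule 1 Spirantization: [yazpiguvo] → [yazpihuvo]
  Rule 2 Progressive Voicing Assimilation: [yazpihuvo] → [yazbihuvo]
  Rule 3 Preconsonantal h-Deletion: no change — [yazbihuvo]

[pedgufke], [ruzesil], [yazbihuvo]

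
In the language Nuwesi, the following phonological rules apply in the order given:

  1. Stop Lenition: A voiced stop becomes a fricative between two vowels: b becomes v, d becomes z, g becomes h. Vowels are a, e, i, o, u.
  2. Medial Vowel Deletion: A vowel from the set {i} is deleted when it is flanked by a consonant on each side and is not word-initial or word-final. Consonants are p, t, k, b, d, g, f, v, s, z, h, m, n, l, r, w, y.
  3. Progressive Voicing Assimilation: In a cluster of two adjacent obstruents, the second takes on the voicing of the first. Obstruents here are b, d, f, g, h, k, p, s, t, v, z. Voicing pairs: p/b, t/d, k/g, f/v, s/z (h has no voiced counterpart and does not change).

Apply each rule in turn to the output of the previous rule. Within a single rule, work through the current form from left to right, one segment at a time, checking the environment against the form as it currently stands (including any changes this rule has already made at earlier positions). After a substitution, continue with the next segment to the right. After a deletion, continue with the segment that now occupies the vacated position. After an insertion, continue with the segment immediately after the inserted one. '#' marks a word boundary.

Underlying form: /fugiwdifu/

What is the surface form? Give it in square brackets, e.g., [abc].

[fuhwdvu]

1 Stop Lenition: [fugiwdifu] → [fuhiwdifu]
2 Medial Vowel Deletion: [fuhiwdifu] → [fuhwdfu]
3 Progressive Voicing Assimilation: [fuhwdfu] → [fuhwdvu]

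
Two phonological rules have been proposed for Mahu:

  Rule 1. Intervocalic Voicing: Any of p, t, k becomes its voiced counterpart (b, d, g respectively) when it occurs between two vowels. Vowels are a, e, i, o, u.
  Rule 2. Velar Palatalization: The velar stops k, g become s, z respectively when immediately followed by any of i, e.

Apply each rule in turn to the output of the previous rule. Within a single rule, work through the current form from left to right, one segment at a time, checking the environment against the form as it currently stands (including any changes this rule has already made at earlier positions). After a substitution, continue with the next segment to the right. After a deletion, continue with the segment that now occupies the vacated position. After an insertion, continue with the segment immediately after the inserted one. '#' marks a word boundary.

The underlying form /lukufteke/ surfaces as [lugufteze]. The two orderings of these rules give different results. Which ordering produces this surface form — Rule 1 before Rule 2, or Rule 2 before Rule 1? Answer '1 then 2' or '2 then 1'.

1 then 2

Order 1 then 2:
  1 Intervocalic Voicing: [lukufteke] → [luguftege]
  2 Velar Palatalization: [luguftege] → [lugufteze]
  result: [lugufteze]
Order 2 then 1:
  2 Velar Palatalization: [lukufteke] → [lukuftese]
  1 Intervocalic Voicing: [lukuftese] → [luguftese]
  result: [luguftese]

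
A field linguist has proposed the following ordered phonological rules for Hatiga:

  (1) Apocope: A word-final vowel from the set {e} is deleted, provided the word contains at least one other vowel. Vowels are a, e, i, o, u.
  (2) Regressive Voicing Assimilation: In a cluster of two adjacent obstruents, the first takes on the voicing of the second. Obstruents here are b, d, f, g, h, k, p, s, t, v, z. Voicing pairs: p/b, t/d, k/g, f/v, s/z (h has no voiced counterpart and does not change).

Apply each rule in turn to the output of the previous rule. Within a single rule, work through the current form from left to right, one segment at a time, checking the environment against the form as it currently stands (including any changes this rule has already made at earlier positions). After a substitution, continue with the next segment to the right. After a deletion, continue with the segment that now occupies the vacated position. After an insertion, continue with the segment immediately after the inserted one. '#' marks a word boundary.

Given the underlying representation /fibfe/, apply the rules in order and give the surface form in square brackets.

(1) Apocope: [fibfe] → [fibf]
(2) Regressive Voicing Assimilation: [fibf] → [fipf]

[fipf]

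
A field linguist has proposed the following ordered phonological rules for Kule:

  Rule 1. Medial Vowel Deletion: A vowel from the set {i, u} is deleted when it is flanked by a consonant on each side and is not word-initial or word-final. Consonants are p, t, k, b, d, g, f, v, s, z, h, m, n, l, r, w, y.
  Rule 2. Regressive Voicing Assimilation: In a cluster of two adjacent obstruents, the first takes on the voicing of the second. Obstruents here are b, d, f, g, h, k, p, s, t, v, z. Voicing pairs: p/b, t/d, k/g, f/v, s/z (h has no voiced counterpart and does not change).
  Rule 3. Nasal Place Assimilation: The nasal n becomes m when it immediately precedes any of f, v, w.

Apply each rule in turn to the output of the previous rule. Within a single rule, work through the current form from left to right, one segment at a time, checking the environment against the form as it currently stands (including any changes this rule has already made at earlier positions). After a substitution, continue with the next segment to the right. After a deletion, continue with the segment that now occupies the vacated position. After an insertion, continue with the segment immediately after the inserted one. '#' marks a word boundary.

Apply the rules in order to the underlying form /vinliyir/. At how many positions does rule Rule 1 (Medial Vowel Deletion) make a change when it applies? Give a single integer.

3

Rule 1 Medial Vowel Deletion: [vinliyir] → [vnlyr]
Rule 2 Regressive Voicing Assimilation: no change — [vnlyr]
Rule 3 Nasal Place Assimilation: no change — [vnlyr]
Rule Rule 1 changed 3 position(s).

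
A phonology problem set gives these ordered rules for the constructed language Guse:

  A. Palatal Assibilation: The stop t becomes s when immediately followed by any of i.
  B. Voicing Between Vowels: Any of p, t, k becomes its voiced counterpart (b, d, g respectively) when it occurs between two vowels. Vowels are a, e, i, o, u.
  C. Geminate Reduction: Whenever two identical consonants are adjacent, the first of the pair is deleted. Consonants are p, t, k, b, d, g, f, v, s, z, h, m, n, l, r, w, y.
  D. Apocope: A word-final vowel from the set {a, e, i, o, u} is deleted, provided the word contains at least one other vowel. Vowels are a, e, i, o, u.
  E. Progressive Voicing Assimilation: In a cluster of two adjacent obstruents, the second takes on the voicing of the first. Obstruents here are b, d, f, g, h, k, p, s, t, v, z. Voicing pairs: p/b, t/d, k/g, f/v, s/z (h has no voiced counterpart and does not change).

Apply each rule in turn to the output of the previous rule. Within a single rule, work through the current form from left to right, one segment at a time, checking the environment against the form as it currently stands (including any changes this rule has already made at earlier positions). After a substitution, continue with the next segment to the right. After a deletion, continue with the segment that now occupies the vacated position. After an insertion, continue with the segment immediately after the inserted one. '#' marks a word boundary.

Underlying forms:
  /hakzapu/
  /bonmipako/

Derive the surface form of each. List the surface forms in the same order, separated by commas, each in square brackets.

[haksab], [bonmibag]

/hakzapu/:
  A Palatal Assibilation: no change — [hakzapu]
  B Voicing Between Vowels: [hakzapu] → [hakzabu]
  C Geminate Reduction: no change — [hakzabu]
  D Apocope: [hakzabu] → [hakzab]
  E Progressive Voicing Assimilation: [hakzab] → [haksab]
/bonmipako/:
  A Palatal Assibilation: no change — [bonmipako]
  B Voicing Between Vowels: [bonmipako] → [bonmibago]
  C Geminate Reduction: no change — [bonmibago]
  D Apocope: [bonmibago] → [bonmibag]
  E Progressive Voicing Assimilation: no change — [bonmibag]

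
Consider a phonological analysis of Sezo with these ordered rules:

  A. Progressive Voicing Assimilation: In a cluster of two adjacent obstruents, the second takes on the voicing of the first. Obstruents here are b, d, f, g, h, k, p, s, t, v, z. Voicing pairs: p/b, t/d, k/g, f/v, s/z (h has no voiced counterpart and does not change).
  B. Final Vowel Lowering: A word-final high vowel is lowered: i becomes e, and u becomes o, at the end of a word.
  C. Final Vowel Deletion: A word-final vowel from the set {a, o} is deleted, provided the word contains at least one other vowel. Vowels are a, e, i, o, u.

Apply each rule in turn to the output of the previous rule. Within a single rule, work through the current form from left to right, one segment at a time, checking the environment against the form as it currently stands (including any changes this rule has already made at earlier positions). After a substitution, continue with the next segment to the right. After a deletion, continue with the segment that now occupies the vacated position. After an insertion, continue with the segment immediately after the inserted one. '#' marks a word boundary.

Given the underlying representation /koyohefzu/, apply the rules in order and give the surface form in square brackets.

[koyohefs]

A Progressive Voicing Assimilation: [koyohefzu] → [koyohefsu]
B Final Vowel Lowering: [koyohefsu] → [koyohefso]
C Final Vowel Deletion: [koyohefso] → [koyohefs]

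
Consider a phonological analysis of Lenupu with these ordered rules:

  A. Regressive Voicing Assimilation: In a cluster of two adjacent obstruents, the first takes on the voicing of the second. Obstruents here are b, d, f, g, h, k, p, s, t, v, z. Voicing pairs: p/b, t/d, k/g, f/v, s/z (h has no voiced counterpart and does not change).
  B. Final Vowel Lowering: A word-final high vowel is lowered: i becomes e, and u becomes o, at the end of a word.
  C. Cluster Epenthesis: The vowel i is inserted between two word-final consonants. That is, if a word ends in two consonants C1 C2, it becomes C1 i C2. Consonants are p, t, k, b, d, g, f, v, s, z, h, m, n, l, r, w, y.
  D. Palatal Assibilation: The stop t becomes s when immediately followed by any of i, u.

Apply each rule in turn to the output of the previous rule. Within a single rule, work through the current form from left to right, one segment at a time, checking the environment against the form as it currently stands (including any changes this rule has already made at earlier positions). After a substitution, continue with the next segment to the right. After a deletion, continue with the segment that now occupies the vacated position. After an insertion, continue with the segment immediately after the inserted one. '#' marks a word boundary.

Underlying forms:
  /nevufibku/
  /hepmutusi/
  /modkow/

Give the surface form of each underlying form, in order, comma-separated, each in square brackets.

/nevufibku/:
  A Regressive Voicing Assimilation: [nevufibku] → [nevufipku]
  B Final Vowel Lowering: [nevufipku] → [nevufipko]
  C Cluster Epenthesis: no change — [nevufipko]
  D Palatal Assibilation: no change — [nevufipko]
/hepmutusi/:
  A Regressive Voicing Assimilation: no change — [hepmutusi]
  B Final Vowel Lowering: [hepmutusi] → [hepmutuse]
  C Cluster Epenthesis: no change — [hepmutuse]
  D Palatal Assibilation: [hepmutuse] → [hepmususe]
/modkow/:
  A Regressive Voicing Assimilation: [modkow] → [motkow]
  B Final Vowel Lowering: no change — [motkow]
  C Cluster Epenthesis: no change — [motkow]
  D Palatal Assibilation: no change — [motkow]

[nevufipko], [hepmususe], [motkow]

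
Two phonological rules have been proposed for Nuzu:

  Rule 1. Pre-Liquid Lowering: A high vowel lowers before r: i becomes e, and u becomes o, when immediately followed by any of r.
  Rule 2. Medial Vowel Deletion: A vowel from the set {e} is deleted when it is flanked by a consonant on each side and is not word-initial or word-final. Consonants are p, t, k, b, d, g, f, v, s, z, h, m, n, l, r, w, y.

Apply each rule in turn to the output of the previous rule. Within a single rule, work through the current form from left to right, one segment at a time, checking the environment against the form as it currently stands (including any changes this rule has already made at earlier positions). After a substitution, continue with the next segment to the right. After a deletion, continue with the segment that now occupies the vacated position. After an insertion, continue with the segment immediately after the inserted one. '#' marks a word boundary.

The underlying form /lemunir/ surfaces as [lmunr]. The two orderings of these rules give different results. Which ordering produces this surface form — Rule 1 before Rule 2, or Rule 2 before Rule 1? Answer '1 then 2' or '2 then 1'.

1 then 2

Order 1 then 2:
  1 Pre-Liquid Lowering: [lemunir] → [lemuner]
  2 Medial Vowel Deletion: [lemuner] → [lmunr]
  result: [lmunr]
Order 2 then 1:
  2 Medial Vowel Deletion: [lemunir] → [lmunir]
  1 Pre-Liquid Lowering: [lmunir] → [lmuner]
  result: [lmuner]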